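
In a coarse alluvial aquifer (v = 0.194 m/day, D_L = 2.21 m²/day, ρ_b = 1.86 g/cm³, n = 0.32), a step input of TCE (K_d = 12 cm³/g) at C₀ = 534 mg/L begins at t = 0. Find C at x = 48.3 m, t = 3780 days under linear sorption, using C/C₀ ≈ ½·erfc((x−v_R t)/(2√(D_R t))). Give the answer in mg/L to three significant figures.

3.62 mg/L

Retardation factor R = 1 + ρ_b·K_d/n = 1 + 1.86 × 12/0.32 = 70.75.
Sorption retards both mechanisms: v_R = v/R = 0.002742 m/day, D_R = D/R = 0.03124 m²/day.
v_R·t = 0.002742 × 3780 = 10.36476 m; 2√(D_R t) = 21.73 m; argument = (48.3 − 10.36476)/21.73 = 1.746.
C = C₀ × ½·erfc(1.746) = 534 × 0.006770 = 3.62 mg/L.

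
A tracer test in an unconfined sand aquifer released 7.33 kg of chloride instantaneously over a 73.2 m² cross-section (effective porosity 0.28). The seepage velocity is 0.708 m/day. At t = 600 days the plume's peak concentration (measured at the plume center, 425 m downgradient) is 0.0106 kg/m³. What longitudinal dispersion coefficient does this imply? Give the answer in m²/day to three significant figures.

0.151 m²/day

At the plume center C_max = M/(n_e·A·√(4πDt)), so D = M²/(4πt·(n_e·A·C_max)²).
n_e·A·C_max = 0.28 × 73.2 × 0.0106 = 0.2173 kg/m.
D = 7.33²/(4π × 600 × 0.2173²) = 0.151 m²/day.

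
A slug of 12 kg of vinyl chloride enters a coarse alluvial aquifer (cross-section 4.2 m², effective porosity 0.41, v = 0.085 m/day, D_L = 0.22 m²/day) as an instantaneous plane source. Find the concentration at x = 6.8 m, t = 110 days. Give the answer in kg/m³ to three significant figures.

For an instantaneous plane source, C(x,t) = M/(n_e·A·√(4πDt)) · exp(−(x−vt)²/(4Dt)), with n_e·A the pore (flow) area.
Plume center vt = 0.085 × 110 = 9.35 m, so the well at 6.8 m is 2.55 m upgradient of the peak.
√(4πDt) = 17.44 m, giving peak height M/(n_e·A·√(4πDt)) = 12/(0.41 × 4.2 × 17.44) = 0.3996 kg/m³.
(x−vt)²/(4Dt) = (-2.55)²/(4 × 0.22 × 110) = 0.06717; exp(−0.06717) = 0.9350.
C = 0.3996 × 0.9350 = 0.374 kg/m³.

0.374 kg/m³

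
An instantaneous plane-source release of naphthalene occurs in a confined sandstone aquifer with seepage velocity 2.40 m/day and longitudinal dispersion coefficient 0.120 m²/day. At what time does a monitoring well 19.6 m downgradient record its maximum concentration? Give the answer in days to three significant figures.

For the 1D instantaneous-source solution, setting ∂C/∂t = 0 at fixed x gives v²t² + 2Dt − x² = 0, so t = (√(D² + v²x²) − D)/v².
√(D² + v²x²) = √(0.120² + 2.40² × 19.6²) = 47.04; v² = 5.76.
t = (47.04 − 0.120)/5.76 = 8.15 days (vs. the pure-advection estimate x/v = 8.17 d).

8.15 days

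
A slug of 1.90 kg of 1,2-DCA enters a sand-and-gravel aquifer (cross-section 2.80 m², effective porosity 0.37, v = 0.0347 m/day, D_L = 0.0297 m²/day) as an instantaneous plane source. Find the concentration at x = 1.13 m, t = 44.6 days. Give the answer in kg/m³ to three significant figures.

0.435 kg/m³

For an instantaneous plane source, C(x,t) = M/(n_e·A·√(4πDt)) · exp(−(x−vt)²/(4Dt)), with n_e·A the pore (flow) area.
Plume center vt = 0.0347 × 44.6 = 1.54762 m, so the well at 1.13 m is 0.41762 m upgradient of the peak.
√(4πDt) = 4.080 m, giving peak height M/(n_e·A·√(4πDt)) = 1.90/(0.37 × 2.80 × 4.080) = 0.4495 kg/m³.
(x−vt)²/(4Dt) = (-0.41762)²/(4 × 0.0297 × 44.6) = 0.03292; exp(−0.03292) = 0.9676.
C = 0.4495 × 0.9676 = 0.435 kg/m³.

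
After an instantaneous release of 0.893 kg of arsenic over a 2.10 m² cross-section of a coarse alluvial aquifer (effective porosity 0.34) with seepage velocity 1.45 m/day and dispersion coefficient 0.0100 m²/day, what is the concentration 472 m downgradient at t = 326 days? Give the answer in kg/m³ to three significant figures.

For an instantaneous plane source, C(x,t) = M/(n_e·A·√(4πDt)) · exp(−(x−vt)²/(4Dt)), with n_e·A the pore (flow) area.
Plume center vt = 1.45 × 326 = 472.7 m, so the well at 472 m is 0.7 m upgradient of the peak.
√(4πDt) = 6.400 m, giving peak height M/(n_e·A·√(4πDt)) = 0.893/(0.34 × 2.10 × 6.400) = 0.1954 kg/m³.
(x−vt)²/(4Dt) = (-0.7)²/(4 × 0.0100 × 326) = 0.03758; exp(−0.03758) = 0.9631.
C = 0.1954 × 0.9631 = 0.188 kg/m³.

0.188 kg/m³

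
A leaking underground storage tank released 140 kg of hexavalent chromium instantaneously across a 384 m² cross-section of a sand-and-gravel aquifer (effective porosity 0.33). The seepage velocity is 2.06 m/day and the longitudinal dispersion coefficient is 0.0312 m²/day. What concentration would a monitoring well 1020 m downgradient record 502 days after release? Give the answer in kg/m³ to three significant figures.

0.00327 kg/m³

For an instantaneous plane source, C(x,t) = M/(n_e·A·√(4πDt)) · exp(−(x−vt)²/(4Dt)), with n_e·A the pore (flow) area.
Plume center vt = 2.06 × 502 = 1034.12 m, so the well at 1020 m is 14.12 m upgradient of the peak.
√(4πDt) = 14.03 m, giving peak height M/(n_e·A·√(4πDt)) = 140/(0.33 × 384 × 14.03) = 0.07875 kg/m³.
(x−vt)²/(4Dt) = (-14.12)²/(4 × 0.0312 × 502) = 3.182; exp(−3.182) = 0.04150.
C = 0.07875 × 0.04150 = 0.00327 kg/m³.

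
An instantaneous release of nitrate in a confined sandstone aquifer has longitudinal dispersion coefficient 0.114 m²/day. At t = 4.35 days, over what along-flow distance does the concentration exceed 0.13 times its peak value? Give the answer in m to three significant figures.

The plume is Gaussian with σ = √(2Dt) = √(2 × 0.114 × 4.35) = 0.9959 m.
C/C_peak = exp(−Δx²/(2σ²)) = 0.13 ⇒ Δx = σ·√(−2 ln 0.13) = 0.9959 × 2.020 = 2.012 m.
Width = 2Δx = 4.02 m.

4.02 m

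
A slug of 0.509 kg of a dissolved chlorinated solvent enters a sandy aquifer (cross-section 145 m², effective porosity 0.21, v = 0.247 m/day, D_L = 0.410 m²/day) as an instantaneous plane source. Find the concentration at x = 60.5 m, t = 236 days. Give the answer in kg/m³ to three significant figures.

0.000473 kg/m³

For an instantaneous plane source, C(x,t) = M/(n_e·A·√(4πDt)) · exp(−(x−vt)²/(4Dt)), with n_e·A the pore (flow) area.
Plume center vt = 0.247 × 236 = 58.292 m, so the well at 60.5 m is 2.208 m downgradient of the peak.
√(4πDt) = 34.87 m, giving peak height M/(n_e·A·√(4πDt)) = 0.509/(0.21 × 145 × 34.87) = 0.0004794 kg/m³.
(x−vt)²/(4Dt) = (2.208)²/(4 × 0.410 × 236) = 0.01260; exp(−0.01260) = 0.9875.
C = 0.0004794 × 0.9875 = 0.000473 kg/m³.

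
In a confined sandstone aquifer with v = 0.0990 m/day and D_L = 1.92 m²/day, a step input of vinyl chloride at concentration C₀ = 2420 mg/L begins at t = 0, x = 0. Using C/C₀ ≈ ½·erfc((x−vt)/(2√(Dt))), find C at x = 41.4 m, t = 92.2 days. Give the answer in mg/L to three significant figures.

104 mg/L

For a continuous step input, C/C₀ ≈ ½·erfc((x−vt)/(2√(Dt))).
vt = 0.0990 × 92.2 = 9.1278 m and 2√(Dt) = 2√(1.92 × 92.2) = 26.61 m.
Argument (x−vt)/(2√(Dt)) = (41.4 − 9.1278)/26.61 = 1.213; ½·erfc(1.213) = 0.04313.
C = 2420 × 0.04313 = 104 mg/L.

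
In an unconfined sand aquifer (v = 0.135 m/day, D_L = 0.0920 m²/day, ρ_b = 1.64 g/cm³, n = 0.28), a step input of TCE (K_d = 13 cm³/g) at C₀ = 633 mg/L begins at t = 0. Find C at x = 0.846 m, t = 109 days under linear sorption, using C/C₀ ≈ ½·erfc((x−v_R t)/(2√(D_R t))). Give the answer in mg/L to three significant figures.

Retardation factor R = 1 + ρ_b·K_d/n = 1 + 1.64 × 13/0.28 = 77.14.
Sorption retards both mechanisms: v_R = v/R = 0.001750 m/day, D_R = D/R = 0.001193 m²/day.
v_R·t = 0.001750 × 109 = 0.19075 m; 2√(D_R t) = 0.7212 m; argument = (0.846 − 0.19075)/0.7212 = 0.9086.
C = C₀ × ½·erfc(0.9086) = 633 × 0.09940 = 62.9 mg/L.

62.9 mg/L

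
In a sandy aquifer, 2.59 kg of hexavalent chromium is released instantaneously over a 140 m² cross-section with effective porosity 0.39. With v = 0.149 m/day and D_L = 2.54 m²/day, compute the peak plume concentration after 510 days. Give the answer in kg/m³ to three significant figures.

The peak of an instantaneous 1D plume sits at x = vt; there the Gaussian factor is 1 and C_max = M/(n_e·A·√(4πDt)), where n_e·A is the pore area the mass is dissolved in.
√(4πDt) = √(4π × 2.54 × 510) = 127.6 m, so C_max = 2.59/(0.39 × 140 × 127.6) = 0.000372 kg/m³.

0.000372 kg/m³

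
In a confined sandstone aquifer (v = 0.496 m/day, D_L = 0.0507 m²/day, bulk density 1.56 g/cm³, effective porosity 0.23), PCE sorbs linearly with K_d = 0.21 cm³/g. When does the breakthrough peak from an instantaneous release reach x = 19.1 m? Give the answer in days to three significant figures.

Retardation factor R = 1 + ρ_b·K_d/n = 1 + 1.56 × 0.21/0.23 = 2.424.
Sorption retards both mechanisms: v_R = v/R = 0.2046 m/day, D_R = D/R = 0.02092 m²/day.
Peak time from v_R²t² + 2D_R t − x² = 0: t = (√(D_R² + v_R²x²) − D_R)/v_R².
√(D_R² + v_R²x²) = √(0.02092² + 0.2046² × 19.1²) = 3.908; v_R² = 0.04186.
t = (3.908 − 0.02092)/0.04186 = 92.9 days.

92.9 days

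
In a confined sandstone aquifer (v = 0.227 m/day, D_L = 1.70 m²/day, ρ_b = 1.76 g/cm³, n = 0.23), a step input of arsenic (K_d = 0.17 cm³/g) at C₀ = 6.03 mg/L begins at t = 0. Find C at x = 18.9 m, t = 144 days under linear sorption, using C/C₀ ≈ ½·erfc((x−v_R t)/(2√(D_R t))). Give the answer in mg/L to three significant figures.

2.25 mg/L

Retardation factor R = 1 + ρ_b·K_d/n = 1 + 1.76 × 0.17/0.23 = 2.301.
Sorption retards both mechanisms: v_R = v/R = 0.09865 m/day, D_R = D/R = 0.7388 m²/day.
v_R·t = 0.09865 × 144 = 14.2056 m; 2√(D_R t) = 20.63 m; argument = (18.9 − 14.2056)/20.63 = 0.2276.
C = C₀ × ½·erfc(0.2276) = 6.03 × 0.3738 = 2.25 mg/L.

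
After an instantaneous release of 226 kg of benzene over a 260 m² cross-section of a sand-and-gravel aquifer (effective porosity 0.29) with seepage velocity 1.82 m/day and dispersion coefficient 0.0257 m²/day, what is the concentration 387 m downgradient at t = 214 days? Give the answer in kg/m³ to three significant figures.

For an instantaneous plane source, C(x,t) = M/(n_e·A·√(4πDt)) · exp(−(x−vt)²/(4Dt)), with n_e·A the pore (flow) area.
Plume center vt = 1.82 × 214 = 389.48 m, so the well at 387 m is 2.48 m upgradient of the peak.
√(4πDt) = 8.313 m, giving peak height M/(n_e·A·√(4πDt)) = 226/(0.29 × 260 × 8.313) = 0.3606 kg/m³.
(x−vt)²/(4Dt) = (-2.48)²/(4 × 0.0257 × 214) = 0.2796; exp(−0.2796) = 0.7561.
C = 0.3606 × 0.7561 = 0.273 kg/m³.

0.273 kg/m³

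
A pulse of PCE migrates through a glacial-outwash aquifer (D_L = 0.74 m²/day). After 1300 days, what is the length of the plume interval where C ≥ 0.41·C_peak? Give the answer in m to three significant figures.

The plume is Gaussian with σ = √(2Dt) = √(2 × 0.74 × 1300) = 43.86 m.
C/C_peak = exp(−Δx²/(2σ²)) = 0.41 ⇒ Δx = σ·√(−2 ln 0.41) = 43.86 × 1.335 = 58.55 m.
Width = 2Δx = 117 m.

117 m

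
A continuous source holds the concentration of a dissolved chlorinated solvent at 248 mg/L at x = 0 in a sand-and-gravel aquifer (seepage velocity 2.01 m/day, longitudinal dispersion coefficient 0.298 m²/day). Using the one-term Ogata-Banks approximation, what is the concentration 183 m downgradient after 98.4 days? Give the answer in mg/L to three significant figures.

For a continuous step input, C/C₀ ≈ ½·erfc((x−vt)/(2√(Dt))).
vt = 2.01 × 98.4 = 197.784 m and 2√(Dt) = 2√(0.298 × 98.4) = 10.83 m.
Argument (x−vt)/(2√(Dt)) = (183 − 197.784)/10.83 = -1.365; ½·erfc(-1.365) = 0.9732.
C = 248 × 0.9732 = 241 mg/L.

241 mg/L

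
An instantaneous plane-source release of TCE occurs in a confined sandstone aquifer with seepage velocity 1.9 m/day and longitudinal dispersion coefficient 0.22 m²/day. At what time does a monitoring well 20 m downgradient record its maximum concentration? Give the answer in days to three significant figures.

For the 1D instantaneous-source solution, setting ∂C/∂t = 0 at fixed x gives v²t² + 2Dt − x² = 0, so t = (√(D² + v²x²) − D)/v².
√(D² + v²x²) = √(0.22² + 1.9² × 20²) = 38.00; v² = 3.61.
t = (38.00 − 0.22)/3.61 = 10.5 days (vs. the pure-advection estimate x/v = 10.5 d).

10.5 days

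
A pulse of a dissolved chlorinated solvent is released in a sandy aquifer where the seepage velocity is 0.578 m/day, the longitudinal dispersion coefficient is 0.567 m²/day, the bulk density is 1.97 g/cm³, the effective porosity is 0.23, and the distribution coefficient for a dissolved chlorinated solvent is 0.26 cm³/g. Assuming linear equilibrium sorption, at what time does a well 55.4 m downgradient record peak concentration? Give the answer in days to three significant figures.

Retardation factor R = 1 + ρ_b·K_d/n = 1 + 1.97 × 0.26/0.23 = 3.227.
Sorption retards both mechanisms: v_R = v/R = 0.1791 m/day, D_R = D/R = 0.1757 m²/day.
Peak time from v_R²t² + 2D_R t − x² = 0: t = (√(D_R² + v_R²x²) − D_R)/v_R².
√(D_R² + v_R²x²) = √(0.1757² + 0.1791² × 55.4²) = 9.924; v_R² = 0.03208.
t = (9.924 − 0.1757)/0.03208 = 304 days.

304 days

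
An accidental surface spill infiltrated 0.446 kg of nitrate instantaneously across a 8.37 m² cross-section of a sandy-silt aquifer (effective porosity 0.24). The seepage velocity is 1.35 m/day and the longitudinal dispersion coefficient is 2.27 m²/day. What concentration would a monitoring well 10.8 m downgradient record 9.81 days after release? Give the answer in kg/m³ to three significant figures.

For an instantaneous plane source, C(x,t) = M/(n_e·A·√(4πDt)) · exp(−(x−vt)²/(4Dt)), with n_e·A the pore (flow) area.
Plume center vt = 1.35 × 9.81 = 13.2435 m, so the well at 10.8 m is 2.4435 m upgradient of the peak.
√(4πDt) = 16.73 m, giving peak height M/(n_e·A·√(4πDt)) = 0.446/(0.24 × 8.37 × 16.73) = 0.01327 kg/m³.
(x−vt)²/(4Dt) = (-2.4435)²/(4 × 2.27 × 9.81) = 0.06703; exp(−0.06703) = 0.9352.
C = 0.01327 × 0.9352 = 0.0124 kg/m³.

0.0124 kg/m³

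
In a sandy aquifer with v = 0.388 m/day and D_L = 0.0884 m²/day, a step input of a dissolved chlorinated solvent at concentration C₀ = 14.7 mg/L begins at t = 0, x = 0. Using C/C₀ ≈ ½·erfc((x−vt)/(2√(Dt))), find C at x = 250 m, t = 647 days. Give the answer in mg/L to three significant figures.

7.92 mg/L

For a continuous step input, C/C₀ ≈ ½·erfc((x−vt)/(2√(Dt))).
vt = 0.388 × 647 = 251.036 m and 2√(Dt) = 2√(0.0884 × 647) = 15.13 m.
Argument (x−vt)/(2√(Dt)) = (250 − 251.036)/15.13 = -0.06847; ½·erfc(-0.06847) = 0.5386.
C = 14.7 × 0.5386 = 7.92 mg/L.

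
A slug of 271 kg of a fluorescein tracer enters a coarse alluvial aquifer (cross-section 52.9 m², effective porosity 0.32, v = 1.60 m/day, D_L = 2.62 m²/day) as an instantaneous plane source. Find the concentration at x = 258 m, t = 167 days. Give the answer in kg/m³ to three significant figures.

0.206 kg/m³

For an instantaneous plane source, C(x,t) = M/(n_e·A·√(4πDt)) · exp(−(x−vt)²/(4Dt)), with n_e·A the pore (flow) area.
Plume center vt = 1.60 × 167 = 267.2 m, so the well at 258 m is 9.2 m upgradient of the peak.
√(4πDt) = 74.15 m, giving peak height M/(n_e·A·√(4πDt)) = 271/(0.32 × 52.9 × 74.15) = 0.2159 kg/m³.
(x−vt)²/(4Dt) = (-9.2)²/(4 × 2.62 × 167) = 0.04836; exp(−0.04836) = 0.9528.
C = 0.2159 × 0.9528 = 0.206 kg/m³.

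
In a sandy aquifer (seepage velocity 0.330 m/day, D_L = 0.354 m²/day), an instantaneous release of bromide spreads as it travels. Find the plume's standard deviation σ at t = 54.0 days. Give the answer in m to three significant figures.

Dispersive spreading gives a Gaussian with σ² = 2Dt; advection only shifts the center.
σ = √(2 × 0.354 × 54.0) = 6.18 m.

6.18 m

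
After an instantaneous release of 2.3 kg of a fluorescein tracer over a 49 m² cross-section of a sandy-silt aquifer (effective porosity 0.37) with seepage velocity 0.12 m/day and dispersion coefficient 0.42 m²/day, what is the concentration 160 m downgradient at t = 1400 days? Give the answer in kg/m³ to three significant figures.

0.00144 kg/m³

For an instantaneous plane source, C(x,t) = M/(n_e·A·√(4πDt)) · exp(−(x−vt)²/(4Dt)), with n_e·A the pore (flow) area.
Plume center vt = 0.12 × 1400 = 168 m, so the well at 160 m is 8 m upgradient of the peak.
√(4πDt) = 85.96 m, giving peak height M/(n_e·A·√(4πDt)) = 2.3/(0.37 × 49 × 85.96) = 0.001476 kg/m³.
(x−vt)²/(4Dt) = (-8)²/(4 × 0.42 × 1400) = 0.02721; exp(−0.02721) = 0.9732.
C = 0.001476 × 0.9732 = 0.00144 kg/m³.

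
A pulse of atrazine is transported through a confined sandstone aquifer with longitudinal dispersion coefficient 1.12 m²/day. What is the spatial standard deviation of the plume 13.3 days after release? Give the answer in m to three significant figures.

5.46 m

Dispersive spreading gives a Gaussian with σ² = 2Dt; advection only shifts the center.
σ = √(2 × 1.12 × 13.3) = 5.46 m.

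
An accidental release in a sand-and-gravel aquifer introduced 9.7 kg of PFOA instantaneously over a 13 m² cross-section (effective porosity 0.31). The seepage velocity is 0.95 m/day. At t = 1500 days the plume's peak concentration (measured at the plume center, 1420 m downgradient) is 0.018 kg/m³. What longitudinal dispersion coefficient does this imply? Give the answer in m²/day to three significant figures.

At the plume center C_max = M/(n_e·A·√(4πDt)), so D = M²/(4πt·(n_e·A·C_max)²).
n_e·A·C_max = 0.31 × 13 × 0.018 = 0.07254 kg/m.
D = 9.7²/(4π × 1500 × 0.07254²) = 0.949 m²/day.

0.949 m²/day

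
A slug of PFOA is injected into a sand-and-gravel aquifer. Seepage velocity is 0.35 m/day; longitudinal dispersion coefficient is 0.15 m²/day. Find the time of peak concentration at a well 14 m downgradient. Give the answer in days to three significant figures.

38.8 days

For the 1D instantaneous-source solution, setting ∂C/∂t = 0 at fixed x gives v²t² + 2Dt − x² = 0, so t = (√(D² + v²x²) − D)/v².
√(D² + v²x²) = √(0.15² + 0.35² × 14²) = 4.902; v² = 0.1225.
t = (4.902 − 0.15)/0.1225 = 38.8 days (vs. the pure-advection estimate x/v = 40.0 d).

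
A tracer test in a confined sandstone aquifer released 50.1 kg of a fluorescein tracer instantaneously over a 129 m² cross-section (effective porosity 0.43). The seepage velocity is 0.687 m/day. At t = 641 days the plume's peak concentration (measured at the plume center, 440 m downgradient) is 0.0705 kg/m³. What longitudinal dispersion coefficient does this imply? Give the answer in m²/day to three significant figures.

0.0204 m²/day

At the plume center C_max = M/(n_e·A·√(4πDt)), so D = M²/(4πt·(n_e·A·C_max)²).
n_e·A·C_max = 0.43 × 129 × 0.0705 = 3.911 kg/m.
D = 50.1²/(4π × 641 × 3.911²) = 0.0204 m²/day.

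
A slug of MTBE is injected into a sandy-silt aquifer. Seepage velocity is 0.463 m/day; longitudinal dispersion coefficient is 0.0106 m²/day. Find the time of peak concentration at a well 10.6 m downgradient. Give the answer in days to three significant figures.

For the 1D instantaneous-source solution, setting ∂C/∂t = 0 at fixed x gives v²t² + 2Dt − x² = 0, so t = (√(D² + v²x²) − D)/v².
√(D² + v²x²) = √(0.0106² + 0.463² × 10.6²) = 4.908; v² = 0.214369.
t = (4.908 − 0.0106)/0.214369 = 22.8 days (vs. the pure-advection estimate x/v = 22.9 d).

22.8 days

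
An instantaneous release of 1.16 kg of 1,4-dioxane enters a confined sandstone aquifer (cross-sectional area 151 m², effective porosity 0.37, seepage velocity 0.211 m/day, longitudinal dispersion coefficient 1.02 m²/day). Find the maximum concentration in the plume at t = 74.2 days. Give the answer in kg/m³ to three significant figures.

0.000673 kg/m³

The peak of an instantaneous 1D plume sits at x = vt; there the Gaussian factor is 1 and C_max = M/(n_e·A·√(4πDt)), where n_e·A is the pore area the mass is dissolved in.
√(4πDt) = √(4π × 1.02 × 74.2) = 30.84 m, so C_max = 1.16/(0.37 × 151 × 30.84) = 0.000673 kg/m³.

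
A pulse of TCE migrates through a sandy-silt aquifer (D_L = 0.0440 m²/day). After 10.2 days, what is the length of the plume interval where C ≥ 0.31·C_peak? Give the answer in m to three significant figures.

2.90 m

The plume is Gaussian with σ = √(2Dt) = √(2 × 0.0440 × 10.2) = 0.9474 m.
C/C_peak = exp(−Δx²/(2σ²)) = 0.31 ⇒ Δx = σ·√(−2 ln 0.31) = 0.9474 × 1.530 = 1.450 m.
Width = 2Δx = 2.90 m.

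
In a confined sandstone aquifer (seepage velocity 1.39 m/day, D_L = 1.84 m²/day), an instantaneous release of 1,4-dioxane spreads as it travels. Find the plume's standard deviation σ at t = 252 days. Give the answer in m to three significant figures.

30.5 m

Dispersive spreading gives a Gaussian with σ² = 2Dt; advection only shifts the center.
σ = √(2 × 1.84 × 252) = 30.5 m.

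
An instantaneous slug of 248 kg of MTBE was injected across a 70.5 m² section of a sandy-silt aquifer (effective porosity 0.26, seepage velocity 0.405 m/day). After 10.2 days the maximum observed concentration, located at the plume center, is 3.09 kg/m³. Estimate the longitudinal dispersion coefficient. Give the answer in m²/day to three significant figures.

At the plume center C_max = M/(n_e·A·√(4πDt)), so D = M²/(4πt·(n_e·A·C_max)²).
n_e·A·C_max = 0.26 × 70.5 × 3.09 = 56.64 kg/m.
D = 248²/(4π × 10.2 × 56.64²) = 0.150 m²/day.

0.150 m²/day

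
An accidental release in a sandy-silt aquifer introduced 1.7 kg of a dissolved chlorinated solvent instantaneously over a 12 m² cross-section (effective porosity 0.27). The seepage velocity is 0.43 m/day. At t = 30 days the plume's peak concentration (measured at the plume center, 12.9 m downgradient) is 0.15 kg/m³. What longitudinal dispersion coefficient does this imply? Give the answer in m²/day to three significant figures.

At the plume center C_max = M/(n_e·A·√(4πDt)), so D = M²/(4πt·(n_e·A·C_max)²).
n_e·A·C_max = 0.27 × 12 × 0.15 = 0.4860 kg/m.
D = 1.7²/(4π × 30 × 0.4860²) = 0.0325 m²/day.

0.0325 m²/day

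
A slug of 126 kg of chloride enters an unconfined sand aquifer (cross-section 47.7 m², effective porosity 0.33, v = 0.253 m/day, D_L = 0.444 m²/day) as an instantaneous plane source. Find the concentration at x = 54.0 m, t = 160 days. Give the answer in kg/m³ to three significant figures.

0.141 kg/m³

For an instantaneous plane source, C(x,t) = M/(n_e·A·√(4πDt)) · exp(−(x−vt)²/(4Dt)), with n_e·A the pore (flow) area.
Plume center vt = 0.253 × 160 = 40.48 m, so the well at 54.0 m is 13.52 m downgradient of the peak.
√(4πDt) = 29.88 m, giving peak height M/(n_e·A·√(4πDt)) = 126/(0.33 × 47.7 × 29.88) = 0.2679 kg/m³.
(x−vt)²/(4Dt) = (13.52)²/(4 × 0.444 × 160) = 0.6433; exp(−0.6433) = 0.5256.
C = 0.2679 × 0.5256 = 0.141 kg/m³.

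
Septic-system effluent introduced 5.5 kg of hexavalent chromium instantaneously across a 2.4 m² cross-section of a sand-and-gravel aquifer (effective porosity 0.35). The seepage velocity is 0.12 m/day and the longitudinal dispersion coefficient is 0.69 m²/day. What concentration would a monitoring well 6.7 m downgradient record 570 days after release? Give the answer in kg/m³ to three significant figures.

0.00828 kg/m³

For an instantaneous plane source, C(x,t) = M/(n_e·A·√(4πDt)) · exp(−(x−vt)²/(4Dt)), with n_e·A the pore (flow) area.
Plume center vt = 0.12 × 570 = 68.4 m, so the well at 6.7 m is 61.7 m upgradient of the peak.
√(4πDt) = 70.30 m, giving peak height M/(n_e·A·√(4πDt)) = 5.5/(0.35 × 2.4 × 70.30) = 0.09314 kg/m³.
(x−vt)²/(4Dt) = (-61.7)²/(4 × 0.69 × 570) = 2.420; exp(−2.420) = 0.08892.
C = 0.09314 × 0.08892 = 0.00828 kg/m³.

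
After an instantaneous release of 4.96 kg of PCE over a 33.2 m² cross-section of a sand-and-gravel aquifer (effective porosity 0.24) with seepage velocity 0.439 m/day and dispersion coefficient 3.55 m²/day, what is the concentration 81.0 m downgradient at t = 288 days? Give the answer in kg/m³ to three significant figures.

0.00332 kg/m³

For an instantaneous plane source, C(x,t) = M/(n_e·A·√(4πDt)) · exp(−(x−vt)²/(4Dt)), with n_e·A the pore (flow) area.
Plume center vt = 0.439 × 288 = 126.432 m, so the well at 81.0 m is 45.432 m upgradient of the peak.
√(4πDt) = 113.3 m, giving peak height M/(n_e·A·√(4πDt)) = 4.96/(0.24 × 33.2 × 113.3) = 0.005494 kg/m³.
(x−vt)²/(4Dt) = (-45.432)²/(4 × 3.55 × 288) = 0.5047; exp(−0.5047) = 0.6037.
C = 0.005494 × 0.6037 = 0.00332 kg/m³.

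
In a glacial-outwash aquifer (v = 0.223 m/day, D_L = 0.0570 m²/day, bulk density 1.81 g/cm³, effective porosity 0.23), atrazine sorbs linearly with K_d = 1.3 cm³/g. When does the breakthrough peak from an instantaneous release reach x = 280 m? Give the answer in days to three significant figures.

14100 days

Retardation factor R = 1 + ρ_b·K_d/n = 1 + 1.81 × 1.3/0.23 = 11.23.
Sorption retards both mechanisms: v_R = v/R = 0.01986 m/day, D_R = D/R = 0.005076 m²/day.
Peak time from v_R²t² + 2D_R t − x² = 0: t = (√(D_R² + v_R²x²) − D_R)/v_R².
√(D_R² + v_R²x²) = √(0.005076² + 0.01986² × 280²) = 5.561; v_R² = 0.0003944.
t = (5.561 − 0.005076)/0.0003944 = 14100 days.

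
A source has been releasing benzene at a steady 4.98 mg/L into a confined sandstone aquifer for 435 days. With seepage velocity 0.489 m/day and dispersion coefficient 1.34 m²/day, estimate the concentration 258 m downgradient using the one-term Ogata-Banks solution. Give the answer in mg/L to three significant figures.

For a continuous step input, C/C₀ ≈ ½·erfc((x−vt)/(2√(Dt))).
vt = 0.489 × 435 = 212.715 m and 2√(Dt) = 2√(1.34 × 435) = 48.29 m.
Argument (x−vt)/(2√(Dt)) = (258 − 212.715)/48.29 = 0.9378; ½·erfc(0.9378) = 0.09238.
C = 4.98 × 0.09238 = 0.460 mg/L.

0.460 mg/L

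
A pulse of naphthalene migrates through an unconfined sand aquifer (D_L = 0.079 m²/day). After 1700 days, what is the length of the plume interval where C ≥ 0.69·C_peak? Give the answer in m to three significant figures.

28.2 m

The plume is Gaussian with σ = √(2Dt) = √(2 × 0.079 × 1700) = 16.39 m.
C/C_peak = exp(−Δx²/(2σ²)) = 0.69 ⇒ Δx = σ·√(−2 ln 0.69) = 16.39 × 0.8615 = 14.12 m.
Width = 2Δx = 28.2 m.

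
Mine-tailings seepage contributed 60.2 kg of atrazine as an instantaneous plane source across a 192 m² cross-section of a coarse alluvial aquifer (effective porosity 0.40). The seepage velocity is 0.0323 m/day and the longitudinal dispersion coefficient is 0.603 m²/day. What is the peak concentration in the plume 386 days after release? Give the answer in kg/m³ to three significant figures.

0.0145 kg/m³

The peak of an instantaneous 1D plume sits at x = vt; there the Gaussian factor is 1 and C_max = M/(n_e·A·√(4πDt)), where n_e·A is the pore area the mass is dissolved in.
√(4πDt) = √(4π × 0.603 × 386) = 54.08 m, so C_max = 60.2/(0.40 × 192 × 54.08) = 0.0145 kg/m³.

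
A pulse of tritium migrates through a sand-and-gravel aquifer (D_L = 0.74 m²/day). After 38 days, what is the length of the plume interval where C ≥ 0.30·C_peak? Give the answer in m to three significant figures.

23.3 m

The plume is Gaussian with σ = √(2Dt) = √(2 × 0.74 × 38) = 7.499 m.
C/C_peak = exp(−Δx²/(2σ²)) = 0.30 ⇒ Δx = σ·√(−2 ln 0.30) = 7.499 × 1.552 = 11.64 m.
Width = 2Δx = 23.3 m.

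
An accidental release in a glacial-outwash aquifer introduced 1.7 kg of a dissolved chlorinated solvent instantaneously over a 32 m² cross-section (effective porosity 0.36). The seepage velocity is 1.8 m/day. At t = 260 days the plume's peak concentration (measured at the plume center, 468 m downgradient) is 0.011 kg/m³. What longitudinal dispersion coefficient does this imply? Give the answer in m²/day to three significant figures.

0.0551 m²/day

At the plume center C_max = M/(n_e·A·√(4πDt)), so D = M²/(4πt·(n_e·A·C_max)²).
n_e·A·C_max = 0.36 × 32 × 0.011 = 0.1267 kg/m.
D = 1.7²/(4π × 260 × 0.1267²) = 0.0551 m²/day.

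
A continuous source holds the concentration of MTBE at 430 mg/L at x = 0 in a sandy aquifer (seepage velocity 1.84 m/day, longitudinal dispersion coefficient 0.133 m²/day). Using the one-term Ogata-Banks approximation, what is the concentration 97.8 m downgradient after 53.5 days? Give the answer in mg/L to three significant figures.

244 mg/L

For a continuous step input, C/C₀ ≈ ½·erfc((x−vt)/(2√(Dt))).
vt = 1.84 × 53.5 = 98.44 m and 2√(Dt) = 2√(0.133 × 53.5) = 5.335 m.
Argument (x−vt)/(2√(Dt)) = (97.8 − 98.44)/5.335 = -0.1200; ½·erfc(-0.1200) = 0.5674.
C = 430 × 0.5674 = 244 mg/L.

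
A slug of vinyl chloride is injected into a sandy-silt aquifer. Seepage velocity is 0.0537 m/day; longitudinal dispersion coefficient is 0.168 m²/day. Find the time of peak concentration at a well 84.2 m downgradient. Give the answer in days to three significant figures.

1510 days

For the 1D instantaneous-source solution, setting ∂C/∂t = 0 at fixed x gives v²t² + 2Dt − x² = 0, so t = (√(D² + v²x²) − D)/v².
√(D² + v²x²) = √(0.168² + 0.0537² × 84.2²) = 4.525; v² = 0.00288369.
t = (4.525 − 0.168)/0.00288369 = 1510 days (vs. the pure-advection estimate x/v = 1570 d).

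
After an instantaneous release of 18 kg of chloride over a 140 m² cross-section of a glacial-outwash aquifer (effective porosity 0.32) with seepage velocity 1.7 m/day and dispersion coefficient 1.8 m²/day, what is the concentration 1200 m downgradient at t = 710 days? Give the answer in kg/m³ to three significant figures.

0.00314 kg/m³

For an instantaneous plane source, C(x,t) = M/(n_e·A·√(4πDt)) · exp(−(x−vt)²/(4Dt)), with n_e·A the pore (flow) area.
Plume center vt = 1.7 × 710 = 1207 m, so the well at 1200 m is 7 m upgradient of the peak.
√(4πDt) = 126.7 m, giving peak height M/(n_e·A·√(4πDt)) = 18/(0.32 × 140 × 126.7) = 0.003171 kg/m³.
(x−vt)²/(4Dt) = (-7)²/(4 × 1.8 × 710) = 0.009585; exp(−0.009585) = 0.9905.
C = 0.003171 × 0.9905 = 0.00314 kg/m³.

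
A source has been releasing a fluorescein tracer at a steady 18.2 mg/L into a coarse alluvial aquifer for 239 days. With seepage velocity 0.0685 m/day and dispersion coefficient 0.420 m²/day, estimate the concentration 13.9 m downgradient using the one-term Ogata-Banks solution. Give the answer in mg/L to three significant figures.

10.4 mg/L

For a continuous step input, C/C₀ ≈ ½·erfc((x−vt)/(2√(Dt))).
vt = 0.0685 × 239 = 16.3715 m and 2√(Dt) = 2√(0.420 × 239) = 20.04 m.
Argument (x−vt)/(2√(Dt)) = (13.9 − 16.3715)/20.04 = -0.1233; ½·erfc(-0.1233) = 0.5692.
C = 18.2 × 0.5692 = 10.4 mg/L.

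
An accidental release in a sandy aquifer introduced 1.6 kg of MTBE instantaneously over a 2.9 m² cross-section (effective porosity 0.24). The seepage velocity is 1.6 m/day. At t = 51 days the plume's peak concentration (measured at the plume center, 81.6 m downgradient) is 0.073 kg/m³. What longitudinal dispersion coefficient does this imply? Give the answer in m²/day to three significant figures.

1.55 m²/day

At the plume center C_max = M/(n_e·A·√(4πDt)), so D = M²/(4πt·(n_e·A·C_max)²).
n_e·A·C_max = 0.24 × 2.9 × 0.073 = 0.05081 kg/m.
D = 1.6²/(4π × 51 × 0.05081²) = 1.55 m²/day.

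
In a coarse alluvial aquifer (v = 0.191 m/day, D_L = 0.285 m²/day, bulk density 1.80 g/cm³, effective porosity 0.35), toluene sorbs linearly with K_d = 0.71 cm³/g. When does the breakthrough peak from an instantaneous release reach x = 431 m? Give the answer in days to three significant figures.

Retardation factor R = 1 + ρ_b·K_d/n = 1 + 1.80 × 0.71/0.35 = 4.651.
Sorption retards both mechanisms: v_R = v/R = 0.04107 m/day, D_R = D/R = 0.06128 m²/day.
Peak time from v_R²t² + 2D_R t − x² = 0: t = (√(D_R² + v_R²x²) − D_R)/v_R².
√(D_R² + v_R²x²) = √(0.06128² + 0.04107² × 431²) = 17.70; v_R² = 0.001687.
t = (17.70 − 0.06128)/0.001687 = 10500 days.

10500 days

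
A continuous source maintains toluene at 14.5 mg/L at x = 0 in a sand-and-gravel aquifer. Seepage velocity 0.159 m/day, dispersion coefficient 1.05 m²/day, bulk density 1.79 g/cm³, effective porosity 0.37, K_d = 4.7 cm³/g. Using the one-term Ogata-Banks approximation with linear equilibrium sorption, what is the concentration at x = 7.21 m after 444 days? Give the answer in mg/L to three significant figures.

Retardation factor R = 1 + ρ_b·K_d/n = 1 + 1.79 × 4.7/0.37 = 23.74.
Sorption retards both mechanisms: v_R = v/R = 0.006698 m/day, D_R = D/R = 0.04423 m²/day.
v_R·t = 0.006698 × 444 = 2.973912 m; 2√(D_R t) = 8.863 m; argument = (7.21 − 2.973912)/8.863 = 0.4780.
C = C₀ × ½·erfc(0.4780) = 14.5 × 0.2495 = 3.62 mg/L.

3.62 mg/L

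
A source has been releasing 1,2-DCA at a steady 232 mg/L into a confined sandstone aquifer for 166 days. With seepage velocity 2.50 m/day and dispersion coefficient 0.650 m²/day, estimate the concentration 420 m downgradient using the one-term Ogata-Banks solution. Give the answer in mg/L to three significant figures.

85.1 mg/L

For a continuous step input, C/C₀ ≈ ½·erfc((x−vt)/(2√(Dt))).
vt = 2.50 × 166 = 415 m and 2√(Dt) = 2√(0.650 × 166) = 20.77 m.
Argument (x−vt)/(2√(Dt)) = (420 − 415)/20.77 = 0.2407; ½·erfc(0.2407) = 0.3668.
C = 232 × 0.3668 = 85.1 mg/L.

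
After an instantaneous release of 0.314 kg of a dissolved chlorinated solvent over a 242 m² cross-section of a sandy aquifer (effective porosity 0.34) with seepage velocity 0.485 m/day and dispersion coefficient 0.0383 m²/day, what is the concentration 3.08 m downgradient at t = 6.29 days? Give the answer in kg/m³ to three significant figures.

0.00219 kg/m³

For an instantaneous plane source, C(x,t) = M/(n_e·A·√(4πDt)) · exp(−(x−vt)²/(4Dt)), with n_e·A the pore (flow) area.
Plume center vt = 0.485 × 6.29 = 3.05065 m, so the well at 3.08 m is 0.02935 m downgradient of the peak.
√(4πDt) = 1.740 m, giving peak height M/(n_e·A·√(4πDt)) = 0.314/(0.34 × 242 × 1.740) = 0.002193 kg/m³.
(x−vt)²/(4Dt) = (0.02935)²/(4 × 0.0383 × 6.29) = 0.0008939; exp(−0.0008939) = 0.9991.
C = 0.002193 × 0.9991 = 0.00219 kg/m³.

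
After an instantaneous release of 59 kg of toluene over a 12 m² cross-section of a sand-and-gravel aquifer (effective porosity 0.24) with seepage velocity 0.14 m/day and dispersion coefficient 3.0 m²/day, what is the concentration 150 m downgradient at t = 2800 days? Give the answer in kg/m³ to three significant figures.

0.0110 kg/m³

For an instantaneous plane source, C(x,t) = M/(n_e·A·√(4πDt)) · exp(−(x−vt)²/(4Dt)), with n_e·A the pore (flow) area.
Plume center vt = 0.14 × 2800 = 392 m, so the well at 150 m is 242 m upgradient of the peak.
√(4πDt) = 324.9 m, giving peak height M/(n_e·A·√(4πDt)) = 59/(0.24 × 12 × 324.9) = 0.06305 kg/m³.
(x−vt)²/(4Dt) = (-242)²/(4 × 3.0 × 2800) = 1.743; exp(−1.743) = 0.1750.
C = 0.06305 × 0.1750 = 0.0110 kg/m³.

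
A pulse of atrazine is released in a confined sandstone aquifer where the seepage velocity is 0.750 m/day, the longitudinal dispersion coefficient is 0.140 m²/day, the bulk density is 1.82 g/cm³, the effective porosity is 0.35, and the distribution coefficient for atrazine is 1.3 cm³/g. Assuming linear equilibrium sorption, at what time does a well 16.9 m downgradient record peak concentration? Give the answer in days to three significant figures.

173 days

Retardation factor R = 1 + ρ_b·K_d/n = 1 + 1.82 × 1.3/0.35 = 7.760.
Sorption retards both mechanisms: v_R = v/R = 0.09665 m/day, D_R = D/R = 0.01804 m²/day.
Peak time from v_R²t² + 2D_R t − x² = 0: t = (√(D_R² + v_R²x²) − D_R)/v_R².
√(D_R² + v_R²x²) = √(0.01804² + 0.09665² × 16.9²) = 1.633; v_R² = 0.009341.
t = (1.633 − 0.01804)/0.009341 = 173 days.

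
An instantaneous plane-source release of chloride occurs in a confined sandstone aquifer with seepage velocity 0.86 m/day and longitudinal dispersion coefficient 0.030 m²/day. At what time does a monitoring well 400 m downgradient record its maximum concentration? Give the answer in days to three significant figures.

465 days

For the 1D instantaneous-source solution, setting ∂C/∂t = 0 at fixed x gives v²t² + 2Dt − x² = 0, so t = (√(D² + v²x²) − D)/v².
√(D² + v²x²) = √(0.030² + 0.86² × 400²) = 344.0; v² = 0.7396.
t = (344.0 − 0.030)/0.7396 = 465 days (vs. the pure-advection estimate x/v = 465 d).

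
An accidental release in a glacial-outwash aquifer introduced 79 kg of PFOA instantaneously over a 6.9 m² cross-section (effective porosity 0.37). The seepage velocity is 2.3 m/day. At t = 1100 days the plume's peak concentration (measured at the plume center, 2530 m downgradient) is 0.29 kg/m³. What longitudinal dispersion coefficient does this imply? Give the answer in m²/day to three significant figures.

At the plume center C_max = M/(n_e·A·√(4πDt)), so D = M²/(4πt·(n_e·A·C_max)²).
n_e·A·C_max = 0.37 × 6.9 × 0.29 = 0.7404 kg/m.
D = 79²/(4π × 1100 × 0.7404²) = 0.824 m²/day.

0.824 m²/day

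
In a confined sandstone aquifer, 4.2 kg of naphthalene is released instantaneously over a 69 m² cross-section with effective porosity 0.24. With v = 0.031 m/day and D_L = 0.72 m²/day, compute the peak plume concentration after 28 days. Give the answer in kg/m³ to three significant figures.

The peak of an instantaneous 1D plume sits at x = vt; there the Gaussian factor is 1 and C_max = M/(n_e·A·√(4πDt)), where n_e·A is the pore area the mass is dissolved in.
√(4πDt) = √(4π × 0.72 × 28) = 15.92 m, so C_max = 4.2/(0.24 × 69 × 15.92) = 0.0159 kg/m³.

0.0159 kg/m³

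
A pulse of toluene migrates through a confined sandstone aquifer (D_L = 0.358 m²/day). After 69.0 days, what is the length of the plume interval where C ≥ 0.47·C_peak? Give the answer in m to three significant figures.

The plume is Gaussian with σ = √(2Dt) = √(2 × 0.358 × 69.0) = 7.029 m.
C/C_peak = exp(−Δx²/(2σ²)) = 0.47 ⇒ Δx = σ·√(−2 ln 0.47) = 7.029 × 1.229 = 8.639 m.
Width = 2Δx = 17.3 m.

17.3 m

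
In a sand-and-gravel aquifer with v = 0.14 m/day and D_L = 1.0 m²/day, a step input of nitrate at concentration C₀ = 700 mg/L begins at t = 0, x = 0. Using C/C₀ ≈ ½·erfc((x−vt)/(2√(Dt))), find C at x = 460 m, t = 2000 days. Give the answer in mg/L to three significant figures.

For a continuous step input, C/C₀ ≈ ½·erfc((x−vt)/(2√(Dt))).
vt = 0.14 × 2000 = 280 m and 2√(Dt) = 2√(1.0 × 2000) = 89.44 m.
Argument (x−vt)/(2√(Dt)) = (460 − 280)/89.44 = 2.013; ½·erfc(2.013) = 0.002208.
C = 700 × 0.002208 = 1.55 mg/L.

1.55 mg/L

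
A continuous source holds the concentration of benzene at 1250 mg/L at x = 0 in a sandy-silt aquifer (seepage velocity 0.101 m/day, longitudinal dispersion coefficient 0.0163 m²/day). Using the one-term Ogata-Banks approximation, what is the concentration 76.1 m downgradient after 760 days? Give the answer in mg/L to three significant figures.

691 mg/L

For a continuous step input, C/C₀ ≈ ½·erfc((x−vt)/(2√(Dt))).
vt = 0.101 × 760 = 76.76 m and 2√(Dt) = 2√(0.0163 × 760) = 7.039 m.
Argument (x−vt)/(2√(Dt)) = (76.1 − 76.76)/7.039 = -0.09376; ½·erfc(-0.09376) = 0.5527.
C = 1250 × 0.5527 = 691 mg/L.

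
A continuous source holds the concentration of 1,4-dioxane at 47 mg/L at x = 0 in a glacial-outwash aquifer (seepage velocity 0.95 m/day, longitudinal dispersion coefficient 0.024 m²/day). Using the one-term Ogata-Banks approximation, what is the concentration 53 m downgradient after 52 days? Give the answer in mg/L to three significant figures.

For a continuous step input, C/C₀ ≈ ½·erfc((x−vt)/(2√(Dt))).
vt = 0.95 × 52 = 49.4 m and 2√(Dt) = 2√(0.024 × 52) = 2.234 m.
Argument (x−vt)/(2√(Dt)) = (53 − 49.4)/2.234 = 1.611; ½·erfc(1.611) = 0.01135.
C = 47 × 0.01135 = 0.533 mg/L.

0.533 mg/L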